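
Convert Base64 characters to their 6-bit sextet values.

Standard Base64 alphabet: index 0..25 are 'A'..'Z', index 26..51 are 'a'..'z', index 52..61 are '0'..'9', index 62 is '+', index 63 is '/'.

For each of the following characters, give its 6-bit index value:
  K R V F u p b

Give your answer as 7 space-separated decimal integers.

Answer: 10 17 21 5 46 41 27

Derivation:
'K': A..Z range, ord('K') − ord('A') = 10
'R': A..Z range, ord('R') − ord('A') = 17
'V': A..Z range, ord('V') − ord('A') = 21
'F': A..Z range, ord('F') − ord('A') = 5
'u': a..z range, 26 + ord('u') − ord('a') = 46
'p': a..z range, 26 + ord('p') − ord('a') = 41
'b': a..z range, 26 + ord('b') − ord('a') = 27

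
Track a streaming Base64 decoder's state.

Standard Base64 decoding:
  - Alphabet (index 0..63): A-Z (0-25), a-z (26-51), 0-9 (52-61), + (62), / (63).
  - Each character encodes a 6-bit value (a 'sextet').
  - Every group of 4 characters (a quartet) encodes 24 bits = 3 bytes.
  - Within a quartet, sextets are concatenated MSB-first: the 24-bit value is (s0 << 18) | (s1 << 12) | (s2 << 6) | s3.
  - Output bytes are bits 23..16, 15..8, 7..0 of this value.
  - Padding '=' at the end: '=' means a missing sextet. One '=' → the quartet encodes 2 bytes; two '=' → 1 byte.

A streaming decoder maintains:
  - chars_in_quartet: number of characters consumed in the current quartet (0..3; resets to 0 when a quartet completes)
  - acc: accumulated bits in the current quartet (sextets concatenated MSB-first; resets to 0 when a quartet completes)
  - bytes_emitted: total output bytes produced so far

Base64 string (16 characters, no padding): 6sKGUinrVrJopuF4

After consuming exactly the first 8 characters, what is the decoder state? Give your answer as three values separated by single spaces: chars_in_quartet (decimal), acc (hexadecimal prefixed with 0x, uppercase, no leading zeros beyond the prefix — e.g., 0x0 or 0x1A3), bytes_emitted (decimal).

After char 0 ('6'=58): chars_in_quartet=1 acc=0x3A bytes_emitted=0
After char 1 ('s'=44): chars_in_quartet=2 acc=0xEAC bytes_emitted=0
After char 2 ('K'=10): chars_in_quartet=3 acc=0x3AB0A bytes_emitted=0
After char 3 ('G'=6): chars_in_quartet=4 acc=0xEAC286 -> emit EA C2 86, reset; bytes_emitted=3
After char 4 ('U'=20): chars_in_quartet=1 acc=0x14 bytes_emitted=3
After char 5 ('i'=34): chars_in_quartet=2 acc=0x522 bytes_emitted=3
After char 6 ('n'=39): chars_in_quartet=3 acc=0x148A7 bytes_emitted=3
After char 7 ('r'=43): chars_in_quartet=4 acc=0x5229EB -> emit 52 29 EB, reset; bytes_emitted=6

Answer: 0 0x0 6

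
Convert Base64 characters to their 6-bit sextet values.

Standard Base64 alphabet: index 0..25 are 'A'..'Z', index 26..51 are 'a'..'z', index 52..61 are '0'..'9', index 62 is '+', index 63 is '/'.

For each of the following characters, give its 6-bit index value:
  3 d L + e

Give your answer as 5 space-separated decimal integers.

'3': 0..9 range, 52 + ord('3') − ord('0') = 55
'd': a..z range, 26 + ord('d') − ord('a') = 29
'L': A..Z range, ord('L') − ord('A') = 11
'+': index 62
'e': a..z range, 26 + ord('e') − ord('a') = 30

Answer: 55 29 11 62 30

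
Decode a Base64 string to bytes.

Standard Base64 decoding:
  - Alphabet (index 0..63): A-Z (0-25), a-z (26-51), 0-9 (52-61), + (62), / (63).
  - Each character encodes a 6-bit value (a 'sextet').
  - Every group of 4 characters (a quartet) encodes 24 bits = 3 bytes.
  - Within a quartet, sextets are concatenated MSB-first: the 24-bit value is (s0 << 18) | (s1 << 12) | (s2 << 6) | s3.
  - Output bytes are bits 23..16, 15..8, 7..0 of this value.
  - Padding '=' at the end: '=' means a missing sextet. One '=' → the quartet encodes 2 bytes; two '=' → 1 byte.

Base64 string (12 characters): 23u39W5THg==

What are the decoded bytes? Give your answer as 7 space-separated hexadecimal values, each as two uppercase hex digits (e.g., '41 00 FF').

Answer: DB 7B B7 F5 6E 53 1E

Derivation:
After char 0 ('2'=54): chars_in_quartet=1 acc=0x36 bytes_emitted=0
After char 1 ('3'=55): chars_in_quartet=2 acc=0xDB7 bytes_emitted=0
After char 2 ('u'=46): chars_in_quartet=3 acc=0x36DEE bytes_emitted=0
After char 3 ('3'=55): chars_in_quartet=4 acc=0xDB7BB7 -> emit DB 7B B7, reset; bytes_emitted=3
After char 4 ('9'=61): chars_in_quartet=1 acc=0x3D bytes_emitted=3
After char 5 ('W'=22): chars_in_quartet=2 acc=0xF56 bytes_emitted=3
After char 6 ('5'=57): chars_in_quartet=3 acc=0x3D5B9 bytes_emitted=3
After char 7 ('T'=19): chars_in_quartet=4 acc=0xF56E53 -> emit F5 6E 53, reset; bytes_emitted=6
After char 8 ('H'=7): chars_in_quartet=1 acc=0x7 bytes_emitted=6
After char 9 ('g'=32): chars_in_quartet=2 acc=0x1E0 bytes_emitted=6
Padding '==': partial quartet acc=0x1E0 -> emit 1E; bytes_emitted=7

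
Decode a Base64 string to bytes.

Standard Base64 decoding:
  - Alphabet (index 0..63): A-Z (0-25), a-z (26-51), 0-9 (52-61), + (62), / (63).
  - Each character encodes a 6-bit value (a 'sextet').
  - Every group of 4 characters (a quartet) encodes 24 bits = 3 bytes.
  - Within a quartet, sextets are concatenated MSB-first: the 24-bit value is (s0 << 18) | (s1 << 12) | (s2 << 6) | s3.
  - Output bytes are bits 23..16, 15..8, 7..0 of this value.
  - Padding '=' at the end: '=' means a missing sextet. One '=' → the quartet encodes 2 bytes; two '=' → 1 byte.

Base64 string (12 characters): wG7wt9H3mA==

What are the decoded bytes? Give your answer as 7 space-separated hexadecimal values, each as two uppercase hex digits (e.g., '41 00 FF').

After char 0 ('w'=48): chars_in_quartet=1 acc=0x30 bytes_emitted=0
After char 1 ('G'=6): chars_in_quartet=2 acc=0xC06 bytes_emitted=0
After char 2 ('7'=59): chars_in_quartet=3 acc=0x301BB bytes_emitted=0
After char 3 ('w'=48): chars_in_quartet=4 acc=0xC06EF0 -> emit C0 6E F0, reset; bytes_emitted=3
After char 4 ('t'=45): chars_in_quartet=1 acc=0x2D bytes_emitted=3
After char 5 ('9'=61): chars_in_quartet=2 acc=0xB7D bytes_emitted=3
After char 6 ('H'=7): chars_in_quartet=3 acc=0x2DF47 bytes_emitted=3
After char 7 ('3'=55): chars_in_quartet=4 acc=0xB7D1F7 -> emit B7 D1 F7, reset; bytes_emitted=6
After char 8 ('m'=38): chars_in_quartet=1 acc=0x26 bytes_emitted=6
After char 9 ('A'=0): chars_in_quartet=2 acc=0x980 bytes_emitted=6
Padding '==': partial quartet acc=0x980 -> emit 98; bytes_emitted=7

Answer: C0 6E F0 B7 D1 F7 98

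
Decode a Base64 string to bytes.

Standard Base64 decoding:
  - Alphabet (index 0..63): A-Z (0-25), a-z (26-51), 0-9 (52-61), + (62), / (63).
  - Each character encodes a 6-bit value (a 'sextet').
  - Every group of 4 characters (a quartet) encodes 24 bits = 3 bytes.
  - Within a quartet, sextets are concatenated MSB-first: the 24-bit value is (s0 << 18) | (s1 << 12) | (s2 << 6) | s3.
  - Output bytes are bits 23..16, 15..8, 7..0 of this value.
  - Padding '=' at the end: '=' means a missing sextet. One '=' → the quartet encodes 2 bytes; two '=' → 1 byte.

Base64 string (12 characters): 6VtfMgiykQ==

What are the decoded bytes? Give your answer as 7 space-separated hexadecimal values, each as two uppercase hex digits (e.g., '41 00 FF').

After char 0 ('6'=58): chars_in_quartet=1 acc=0x3A bytes_emitted=0
After char 1 ('V'=21): chars_in_quartet=2 acc=0xE95 bytes_emitted=0
After char 2 ('t'=45): chars_in_quartet=3 acc=0x3A56D bytes_emitted=0
After char 3 ('f'=31): chars_in_quartet=4 acc=0xE95B5F -> emit E9 5B 5F, reset; bytes_emitted=3
After char 4 ('M'=12): chars_in_quartet=1 acc=0xC bytes_emitted=3
After char 5 ('g'=32): chars_in_quartet=2 acc=0x320 bytes_emitted=3
After char 6 ('i'=34): chars_in_quartet=3 acc=0xC822 bytes_emitted=3
After char 7 ('y'=50): chars_in_quartet=4 acc=0x3208B2 -> emit 32 08 B2, reset; bytes_emitted=6
After char 8 ('k'=36): chars_in_quartet=1 acc=0x24 bytes_emitted=6
After char 9 ('Q'=16): chars_in_quartet=2 acc=0x910 bytes_emitted=6
Padding '==': partial quartet acc=0x910 -> emit 91; bytes_emitted=7

Answer: E9 5B 5F 32 08 B2 91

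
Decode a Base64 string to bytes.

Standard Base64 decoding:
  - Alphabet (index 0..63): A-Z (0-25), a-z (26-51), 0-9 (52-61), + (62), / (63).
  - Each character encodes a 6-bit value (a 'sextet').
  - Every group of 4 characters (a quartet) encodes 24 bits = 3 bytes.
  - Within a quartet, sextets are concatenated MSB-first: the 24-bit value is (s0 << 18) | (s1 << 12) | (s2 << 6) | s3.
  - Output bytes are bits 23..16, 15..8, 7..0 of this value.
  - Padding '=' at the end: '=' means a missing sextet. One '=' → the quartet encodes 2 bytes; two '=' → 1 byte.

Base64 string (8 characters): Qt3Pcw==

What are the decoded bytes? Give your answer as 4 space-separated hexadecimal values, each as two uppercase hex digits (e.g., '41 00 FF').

Answer: 42 DD CF 73

Derivation:
After char 0 ('Q'=16): chars_in_quartet=1 acc=0x10 bytes_emitted=0
After char 1 ('t'=45): chars_in_quartet=2 acc=0x42D bytes_emitted=0
After char 2 ('3'=55): chars_in_quartet=3 acc=0x10B77 bytes_emitted=0
After char 3 ('P'=15): chars_in_quartet=4 acc=0x42DDCF -> emit 42 DD CF, reset; bytes_emitted=3
After char 4 ('c'=28): chars_in_quartet=1 acc=0x1C bytes_emitted=3
After char 5 ('w'=48): chars_in_quartet=2 acc=0x730 bytes_emitted=3
Padding '==': partial quartet acc=0x730 -> emit 73; bytes_emitted=4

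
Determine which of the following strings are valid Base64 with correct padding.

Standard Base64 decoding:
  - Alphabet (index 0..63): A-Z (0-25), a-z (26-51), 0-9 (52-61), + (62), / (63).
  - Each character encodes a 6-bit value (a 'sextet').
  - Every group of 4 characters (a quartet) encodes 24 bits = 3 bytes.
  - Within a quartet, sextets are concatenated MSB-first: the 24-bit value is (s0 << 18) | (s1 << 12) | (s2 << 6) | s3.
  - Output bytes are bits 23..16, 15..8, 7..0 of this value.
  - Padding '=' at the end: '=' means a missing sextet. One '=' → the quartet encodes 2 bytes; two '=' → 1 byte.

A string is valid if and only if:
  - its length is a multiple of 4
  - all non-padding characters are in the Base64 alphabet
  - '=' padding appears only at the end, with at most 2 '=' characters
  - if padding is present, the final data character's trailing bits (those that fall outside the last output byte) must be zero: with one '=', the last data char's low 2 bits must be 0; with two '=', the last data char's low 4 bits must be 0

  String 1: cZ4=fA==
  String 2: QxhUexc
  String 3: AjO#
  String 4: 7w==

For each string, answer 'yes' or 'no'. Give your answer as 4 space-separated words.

Answer: no no no yes

Derivation:
String 1: 'cZ4=fA==' → invalid (bad char(s): ['=']; '=' in middle)
String 2: 'QxhUexc' → invalid (len=7 not mult of 4)
String 3: 'AjO#' → invalid (bad char(s): ['#'])
String 4: '7w==' → valid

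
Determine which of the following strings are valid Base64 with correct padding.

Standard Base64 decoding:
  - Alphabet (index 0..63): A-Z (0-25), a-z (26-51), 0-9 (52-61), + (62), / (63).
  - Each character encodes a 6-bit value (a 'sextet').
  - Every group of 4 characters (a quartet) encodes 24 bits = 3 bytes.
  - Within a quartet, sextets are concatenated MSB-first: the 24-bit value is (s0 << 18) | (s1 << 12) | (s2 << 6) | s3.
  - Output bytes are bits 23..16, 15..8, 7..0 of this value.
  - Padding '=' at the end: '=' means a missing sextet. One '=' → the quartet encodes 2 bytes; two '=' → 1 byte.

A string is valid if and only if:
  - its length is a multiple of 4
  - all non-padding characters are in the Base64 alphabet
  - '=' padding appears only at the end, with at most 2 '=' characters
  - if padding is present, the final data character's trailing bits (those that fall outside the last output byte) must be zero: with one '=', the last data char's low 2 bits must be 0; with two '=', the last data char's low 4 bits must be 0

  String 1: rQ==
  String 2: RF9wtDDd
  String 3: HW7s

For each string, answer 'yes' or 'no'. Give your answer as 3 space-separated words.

String 1: 'rQ==' → valid
String 2: 'RF9wtDDd' → valid
String 3: 'HW7s' → valid

Answer: yes yes yes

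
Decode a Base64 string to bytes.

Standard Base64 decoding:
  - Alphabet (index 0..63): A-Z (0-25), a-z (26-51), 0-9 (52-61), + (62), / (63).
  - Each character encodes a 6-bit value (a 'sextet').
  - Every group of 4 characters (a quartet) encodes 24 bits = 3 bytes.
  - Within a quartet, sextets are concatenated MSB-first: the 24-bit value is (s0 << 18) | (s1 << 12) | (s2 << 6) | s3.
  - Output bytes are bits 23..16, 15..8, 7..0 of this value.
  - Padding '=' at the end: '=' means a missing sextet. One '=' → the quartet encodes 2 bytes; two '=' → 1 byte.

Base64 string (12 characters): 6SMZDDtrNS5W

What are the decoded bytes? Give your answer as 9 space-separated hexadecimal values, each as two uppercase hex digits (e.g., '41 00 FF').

After char 0 ('6'=58): chars_in_quartet=1 acc=0x3A bytes_emitted=0
After char 1 ('S'=18): chars_in_quartet=2 acc=0xE92 bytes_emitted=0
After char 2 ('M'=12): chars_in_quartet=3 acc=0x3A48C bytes_emitted=0
After char 3 ('Z'=25): chars_in_quartet=4 acc=0xE92319 -> emit E9 23 19, reset; bytes_emitted=3
After char 4 ('D'=3): chars_in_quartet=1 acc=0x3 bytes_emitted=3
After char 5 ('D'=3): chars_in_quartet=2 acc=0xC3 bytes_emitted=3
After char 6 ('t'=45): chars_in_quartet=3 acc=0x30ED bytes_emitted=3
After char 7 ('r'=43): chars_in_quartet=4 acc=0xC3B6B -> emit 0C 3B 6B, reset; bytes_emitted=6
After char 8 ('N'=13): chars_in_quartet=1 acc=0xD bytes_emitted=6
After char 9 ('S'=18): chars_in_quartet=2 acc=0x352 bytes_emitted=6
After char 10 ('5'=57): chars_in_quartet=3 acc=0xD4B9 bytes_emitted=6
After char 11 ('W'=22): chars_in_quartet=4 acc=0x352E56 -> emit 35 2E 56, reset; bytes_emitted=9

Answer: E9 23 19 0C 3B 6B 35 2E 56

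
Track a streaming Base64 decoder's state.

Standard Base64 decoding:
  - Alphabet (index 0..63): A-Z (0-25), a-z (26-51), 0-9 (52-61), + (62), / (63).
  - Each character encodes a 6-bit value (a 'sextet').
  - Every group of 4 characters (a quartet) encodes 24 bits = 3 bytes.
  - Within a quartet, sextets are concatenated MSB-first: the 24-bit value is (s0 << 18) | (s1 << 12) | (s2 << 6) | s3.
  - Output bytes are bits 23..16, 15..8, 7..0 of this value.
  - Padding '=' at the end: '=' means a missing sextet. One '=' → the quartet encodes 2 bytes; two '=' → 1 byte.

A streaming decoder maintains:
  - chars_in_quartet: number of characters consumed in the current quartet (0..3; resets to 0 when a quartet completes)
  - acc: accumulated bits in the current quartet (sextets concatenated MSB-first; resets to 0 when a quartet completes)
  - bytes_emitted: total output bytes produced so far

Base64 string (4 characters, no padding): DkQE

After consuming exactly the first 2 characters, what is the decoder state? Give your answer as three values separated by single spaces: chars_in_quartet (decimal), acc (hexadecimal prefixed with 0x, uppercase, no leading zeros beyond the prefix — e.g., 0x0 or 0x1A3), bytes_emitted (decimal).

After char 0 ('D'=3): chars_in_quartet=1 acc=0x3 bytes_emitted=0
After char 1 ('k'=36): chars_in_quartet=2 acc=0xE4 bytes_emitted=0

Answer: 2 0xE4 0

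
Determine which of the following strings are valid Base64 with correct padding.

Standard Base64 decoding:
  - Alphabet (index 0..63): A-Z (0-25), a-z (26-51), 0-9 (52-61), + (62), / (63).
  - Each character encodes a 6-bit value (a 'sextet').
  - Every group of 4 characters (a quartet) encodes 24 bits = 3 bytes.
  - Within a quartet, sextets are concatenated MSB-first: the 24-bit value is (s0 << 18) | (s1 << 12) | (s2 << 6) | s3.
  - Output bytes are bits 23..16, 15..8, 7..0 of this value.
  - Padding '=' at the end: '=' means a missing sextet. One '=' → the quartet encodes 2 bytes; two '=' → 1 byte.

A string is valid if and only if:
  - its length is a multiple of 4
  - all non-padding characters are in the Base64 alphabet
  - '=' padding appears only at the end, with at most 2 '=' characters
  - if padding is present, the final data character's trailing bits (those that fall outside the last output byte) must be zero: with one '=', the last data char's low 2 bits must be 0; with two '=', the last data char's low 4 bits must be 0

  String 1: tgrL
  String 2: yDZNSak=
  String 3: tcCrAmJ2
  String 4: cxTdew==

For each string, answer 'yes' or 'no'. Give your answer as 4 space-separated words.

Answer: yes yes yes yes

Derivation:
String 1: 'tgrL' → valid
String 2: 'yDZNSak=' → valid
String 3: 'tcCrAmJ2' → valid
String 4: 'cxTdew==' → valid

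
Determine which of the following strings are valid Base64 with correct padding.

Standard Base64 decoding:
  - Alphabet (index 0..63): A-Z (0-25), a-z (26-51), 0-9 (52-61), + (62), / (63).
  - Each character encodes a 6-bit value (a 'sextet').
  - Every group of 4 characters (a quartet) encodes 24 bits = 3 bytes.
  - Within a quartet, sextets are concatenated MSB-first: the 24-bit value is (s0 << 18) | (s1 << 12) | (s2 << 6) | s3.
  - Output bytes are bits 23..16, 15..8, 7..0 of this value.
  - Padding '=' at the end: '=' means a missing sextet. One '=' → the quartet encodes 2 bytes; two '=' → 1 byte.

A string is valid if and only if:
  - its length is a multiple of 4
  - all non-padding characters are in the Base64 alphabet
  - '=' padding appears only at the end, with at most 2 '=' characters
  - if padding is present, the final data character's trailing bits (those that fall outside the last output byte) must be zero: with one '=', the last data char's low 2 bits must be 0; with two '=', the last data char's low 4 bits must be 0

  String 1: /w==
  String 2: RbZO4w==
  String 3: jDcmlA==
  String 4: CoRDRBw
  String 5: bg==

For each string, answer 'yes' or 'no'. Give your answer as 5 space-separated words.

Answer: yes yes yes no yes

Derivation:
String 1: '/w==' → valid
String 2: 'RbZO4w==' → valid
String 3: 'jDcmlA==' → valid
String 4: 'CoRDRBw' → invalid (len=7 not mult of 4)
String 5: 'bg==' → valid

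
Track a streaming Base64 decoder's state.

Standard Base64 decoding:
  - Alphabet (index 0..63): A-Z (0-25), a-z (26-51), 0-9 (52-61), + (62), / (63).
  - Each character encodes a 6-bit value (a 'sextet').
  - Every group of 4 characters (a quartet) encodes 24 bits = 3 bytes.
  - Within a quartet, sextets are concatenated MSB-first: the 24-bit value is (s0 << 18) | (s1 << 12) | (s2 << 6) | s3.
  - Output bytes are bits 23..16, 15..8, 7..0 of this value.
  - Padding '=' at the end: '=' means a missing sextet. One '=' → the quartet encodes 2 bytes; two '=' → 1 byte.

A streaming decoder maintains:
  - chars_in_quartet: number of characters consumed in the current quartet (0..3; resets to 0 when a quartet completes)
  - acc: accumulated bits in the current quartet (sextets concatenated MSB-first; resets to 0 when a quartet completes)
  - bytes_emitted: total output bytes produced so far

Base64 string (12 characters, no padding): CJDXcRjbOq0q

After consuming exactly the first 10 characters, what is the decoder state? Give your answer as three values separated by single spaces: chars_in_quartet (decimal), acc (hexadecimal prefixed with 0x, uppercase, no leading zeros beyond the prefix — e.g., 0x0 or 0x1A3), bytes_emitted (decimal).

After char 0 ('C'=2): chars_in_quartet=1 acc=0x2 bytes_emitted=0
After char 1 ('J'=9): chars_in_quartet=2 acc=0x89 bytes_emitted=0
After char 2 ('D'=3): chars_in_quartet=3 acc=0x2243 bytes_emitted=0
After char 3 ('X'=23): chars_in_quartet=4 acc=0x890D7 -> emit 08 90 D7, reset; bytes_emitted=3
After char 4 ('c'=28): chars_in_quartet=1 acc=0x1C bytes_emitted=3
After char 5 ('R'=17): chars_in_quartet=2 acc=0x711 bytes_emitted=3
After char 6 ('j'=35): chars_in_quartet=3 acc=0x1C463 bytes_emitted=3
After char 7 ('b'=27): chars_in_quartet=4 acc=0x7118DB -> emit 71 18 DB, reset; bytes_emitted=6
After char 8 ('O'=14): chars_in_quartet=1 acc=0xE bytes_emitted=6
After char 9 ('q'=42): chars_in_quartet=2 acc=0x3AA bytes_emitted=6

Answer: 2 0x3AA 6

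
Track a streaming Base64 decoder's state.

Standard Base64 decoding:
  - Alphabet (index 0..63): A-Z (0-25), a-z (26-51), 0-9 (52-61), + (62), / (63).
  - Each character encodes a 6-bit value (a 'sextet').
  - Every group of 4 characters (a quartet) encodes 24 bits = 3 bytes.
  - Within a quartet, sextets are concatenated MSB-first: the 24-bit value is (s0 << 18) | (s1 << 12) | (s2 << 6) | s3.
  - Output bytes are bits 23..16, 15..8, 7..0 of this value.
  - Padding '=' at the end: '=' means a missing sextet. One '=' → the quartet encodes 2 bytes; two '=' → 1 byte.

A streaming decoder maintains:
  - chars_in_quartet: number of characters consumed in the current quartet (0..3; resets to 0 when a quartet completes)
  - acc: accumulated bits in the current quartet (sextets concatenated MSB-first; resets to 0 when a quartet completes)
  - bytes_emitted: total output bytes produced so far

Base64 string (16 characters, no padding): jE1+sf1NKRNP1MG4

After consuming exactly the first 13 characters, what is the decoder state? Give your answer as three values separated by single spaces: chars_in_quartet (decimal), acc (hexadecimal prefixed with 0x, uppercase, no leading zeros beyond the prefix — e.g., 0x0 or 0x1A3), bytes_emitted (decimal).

Answer: 1 0x35 9

Derivation:
After char 0 ('j'=35): chars_in_quartet=1 acc=0x23 bytes_emitted=0
After char 1 ('E'=4): chars_in_quartet=2 acc=0x8C4 bytes_emitted=0
After char 2 ('1'=53): chars_in_quartet=3 acc=0x23135 bytes_emitted=0
After char 3 ('+'=62): chars_in_quartet=4 acc=0x8C4D7E -> emit 8C 4D 7E, reset; bytes_emitted=3
After char 4 ('s'=44): chars_in_quartet=1 acc=0x2C bytes_emitted=3
After char 5 ('f'=31): chars_in_quartet=2 acc=0xB1F bytes_emitted=3
After char 6 ('1'=53): chars_in_quartet=3 acc=0x2C7F5 bytes_emitted=3
After char 7 ('N'=13): chars_in_quartet=4 acc=0xB1FD4D -> emit B1 FD 4D, reset; bytes_emitted=6
After char 8 ('K'=10): chars_in_quartet=1 acc=0xA bytes_emitted=6
After char 9 ('R'=17): chars_in_quartet=2 acc=0x291 bytes_emitted=6
After char 10 ('N'=13): chars_in_quartet=3 acc=0xA44D bytes_emitted=6
After char 11 ('P'=15): chars_in_quartet=4 acc=0x29134F -> emit 29 13 4F, reset; bytes_emitted=9
After char 12 ('1'=53): chars_in_quartet=1 acc=0x35 bytes_emitted=9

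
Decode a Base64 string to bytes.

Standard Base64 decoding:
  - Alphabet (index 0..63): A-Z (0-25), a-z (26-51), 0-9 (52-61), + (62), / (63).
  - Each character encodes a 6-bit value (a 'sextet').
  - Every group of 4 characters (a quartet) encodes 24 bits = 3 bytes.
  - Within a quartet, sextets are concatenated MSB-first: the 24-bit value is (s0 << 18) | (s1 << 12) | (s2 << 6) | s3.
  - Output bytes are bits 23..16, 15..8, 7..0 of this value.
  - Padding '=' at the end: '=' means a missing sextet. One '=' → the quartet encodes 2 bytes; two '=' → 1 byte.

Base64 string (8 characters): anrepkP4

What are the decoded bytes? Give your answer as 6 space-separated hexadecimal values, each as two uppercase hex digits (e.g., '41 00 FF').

After char 0 ('a'=26): chars_in_quartet=1 acc=0x1A bytes_emitted=0
After char 1 ('n'=39): chars_in_quartet=2 acc=0x6A7 bytes_emitted=0
After char 2 ('r'=43): chars_in_quartet=3 acc=0x1A9EB bytes_emitted=0
After char 3 ('e'=30): chars_in_quartet=4 acc=0x6A7ADE -> emit 6A 7A DE, reset; bytes_emitted=3
After char 4 ('p'=41): chars_in_quartet=1 acc=0x29 bytes_emitted=3
After char 5 ('k'=36): chars_in_quartet=2 acc=0xA64 bytes_emitted=3
After char 6 ('P'=15): chars_in_quartet=3 acc=0x2990F bytes_emitted=3
After char 7 ('4'=56): chars_in_quartet=4 acc=0xA643F8 -> emit A6 43 F8, reset; bytes_emitted=6

Answer: 6A 7A DE A6 43 F8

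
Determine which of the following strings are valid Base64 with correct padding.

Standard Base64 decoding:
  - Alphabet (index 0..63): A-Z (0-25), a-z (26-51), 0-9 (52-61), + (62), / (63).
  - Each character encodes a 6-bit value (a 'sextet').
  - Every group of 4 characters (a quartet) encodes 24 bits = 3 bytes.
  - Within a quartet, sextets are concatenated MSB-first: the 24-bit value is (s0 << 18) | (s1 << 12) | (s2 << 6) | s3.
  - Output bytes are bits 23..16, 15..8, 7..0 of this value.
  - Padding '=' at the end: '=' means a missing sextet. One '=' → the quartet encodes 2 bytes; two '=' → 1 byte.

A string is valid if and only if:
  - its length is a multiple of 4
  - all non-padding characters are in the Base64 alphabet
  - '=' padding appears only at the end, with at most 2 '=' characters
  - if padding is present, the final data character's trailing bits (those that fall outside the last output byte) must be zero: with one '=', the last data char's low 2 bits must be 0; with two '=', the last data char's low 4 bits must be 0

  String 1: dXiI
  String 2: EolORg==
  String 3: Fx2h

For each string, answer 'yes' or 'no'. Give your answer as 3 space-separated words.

String 1: 'dXiI' → valid
String 2: 'EolORg==' → valid
String 3: 'Fx2h' → valid

Answer: yes yes yes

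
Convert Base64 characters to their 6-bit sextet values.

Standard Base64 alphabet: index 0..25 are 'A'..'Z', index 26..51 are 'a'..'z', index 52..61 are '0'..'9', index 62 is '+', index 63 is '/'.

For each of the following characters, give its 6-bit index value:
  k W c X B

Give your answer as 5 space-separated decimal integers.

Answer: 36 22 28 23 1

Derivation:
'k': a..z range, 26 + ord('k') − ord('a') = 36
'W': A..Z range, ord('W') − ord('A') = 22
'c': a..z range, 26 + ord('c') − ord('a') = 28
'X': A..Z range, ord('X') − ord('A') = 23
'B': A..Z range, ord('B') − ord('A') = 1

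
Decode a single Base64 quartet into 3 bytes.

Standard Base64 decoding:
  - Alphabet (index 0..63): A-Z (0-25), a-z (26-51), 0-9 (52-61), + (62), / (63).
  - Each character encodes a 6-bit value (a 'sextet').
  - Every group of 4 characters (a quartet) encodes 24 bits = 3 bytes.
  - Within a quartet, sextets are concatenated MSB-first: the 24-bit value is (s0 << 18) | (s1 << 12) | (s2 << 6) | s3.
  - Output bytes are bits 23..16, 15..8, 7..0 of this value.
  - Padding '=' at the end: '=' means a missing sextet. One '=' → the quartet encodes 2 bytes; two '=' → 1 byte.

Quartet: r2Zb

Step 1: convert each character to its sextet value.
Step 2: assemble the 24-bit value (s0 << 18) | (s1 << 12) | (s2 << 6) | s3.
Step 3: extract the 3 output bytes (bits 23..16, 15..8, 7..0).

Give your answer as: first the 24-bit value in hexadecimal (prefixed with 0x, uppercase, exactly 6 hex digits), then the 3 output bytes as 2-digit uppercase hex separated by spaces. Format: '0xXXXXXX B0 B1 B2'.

Answer: 0xAF665B AF 66 5B

Derivation:
Sextets: r=43, 2=54, Z=25, b=27
24-bit: (43<<18) | (54<<12) | (25<<6) | 27
      = 0xAC0000 | 0x036000 | 0x000640 | 0x00001B
      = 0xAF665B
Bytes: (v>>16)&0xFF=AF, (v>>8)&0xFF=66, v&0xFF=5B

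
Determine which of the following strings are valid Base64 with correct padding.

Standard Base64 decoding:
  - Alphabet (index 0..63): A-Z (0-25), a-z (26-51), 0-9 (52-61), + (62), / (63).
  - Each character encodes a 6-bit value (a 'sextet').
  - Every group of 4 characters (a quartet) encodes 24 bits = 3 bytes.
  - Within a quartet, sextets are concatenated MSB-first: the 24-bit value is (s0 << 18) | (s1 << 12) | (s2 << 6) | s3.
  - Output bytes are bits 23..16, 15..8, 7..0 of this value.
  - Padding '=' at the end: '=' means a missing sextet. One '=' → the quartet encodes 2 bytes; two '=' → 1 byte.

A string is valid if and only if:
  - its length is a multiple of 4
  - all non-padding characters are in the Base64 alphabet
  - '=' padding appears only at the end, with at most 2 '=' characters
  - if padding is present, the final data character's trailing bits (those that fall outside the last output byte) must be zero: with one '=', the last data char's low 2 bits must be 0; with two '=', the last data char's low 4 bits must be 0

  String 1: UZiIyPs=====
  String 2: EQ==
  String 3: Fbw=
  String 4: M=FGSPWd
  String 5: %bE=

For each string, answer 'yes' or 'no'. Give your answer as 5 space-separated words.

Answer: no yes yes no no

Derivation:
String 1: 'UZiIyPs=====' → invalid (5 pad chars (max 2))
String 2: 'EQ==' → valid
String 3: 'Fbw=' → valid
String 4: 'M=FGSPWd' → invalid (bad char(s): ['=']; '=' in middle)
String 5: '%bE=' → invalid (bad char(s): ['%'])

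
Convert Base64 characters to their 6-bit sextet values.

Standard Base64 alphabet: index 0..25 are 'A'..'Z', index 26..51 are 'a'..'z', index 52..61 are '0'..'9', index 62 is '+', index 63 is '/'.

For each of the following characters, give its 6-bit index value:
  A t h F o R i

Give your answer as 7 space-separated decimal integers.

'A': A..Z range, ord('A') − ord('A') = 0
't': a..z range, 26 + ord('t') − ord('a') = 45
'h': a..z range, 26 + ord('h') − ord('a') = 33
'F': A..Z range, ord('F') − ord('A') = 5
'o': a..z range, 26 + ord('o') − ord('a') = 40
'R': A..Z range, ord('R') − ord('A') = 17
'i': a..z range, 26 + ord('i') − ord('a') = 34

Answer: 0 45 33 5 40 17 34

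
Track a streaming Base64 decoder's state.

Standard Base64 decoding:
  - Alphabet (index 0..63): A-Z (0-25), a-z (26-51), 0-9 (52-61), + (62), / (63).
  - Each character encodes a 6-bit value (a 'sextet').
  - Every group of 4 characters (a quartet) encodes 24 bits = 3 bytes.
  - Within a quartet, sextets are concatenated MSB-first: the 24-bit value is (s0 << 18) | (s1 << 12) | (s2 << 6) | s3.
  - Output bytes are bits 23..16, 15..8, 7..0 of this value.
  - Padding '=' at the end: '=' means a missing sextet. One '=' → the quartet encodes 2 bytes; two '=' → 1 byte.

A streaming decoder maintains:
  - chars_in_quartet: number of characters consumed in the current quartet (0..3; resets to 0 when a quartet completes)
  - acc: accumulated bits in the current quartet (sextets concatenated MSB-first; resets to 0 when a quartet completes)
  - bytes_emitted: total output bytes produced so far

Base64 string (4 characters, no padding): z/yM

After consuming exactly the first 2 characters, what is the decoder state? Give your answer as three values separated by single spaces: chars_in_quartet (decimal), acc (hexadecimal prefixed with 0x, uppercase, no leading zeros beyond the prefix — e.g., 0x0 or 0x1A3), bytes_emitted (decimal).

After char 0 ('z'=51): chars_in_quartet=1 acc=0x33 bytes_emitted=0
After char 1 ('/'=63): chars_in_quartet=2 acc=0xCFF bytes_emitted=0

Answer: 2 0xCFF 0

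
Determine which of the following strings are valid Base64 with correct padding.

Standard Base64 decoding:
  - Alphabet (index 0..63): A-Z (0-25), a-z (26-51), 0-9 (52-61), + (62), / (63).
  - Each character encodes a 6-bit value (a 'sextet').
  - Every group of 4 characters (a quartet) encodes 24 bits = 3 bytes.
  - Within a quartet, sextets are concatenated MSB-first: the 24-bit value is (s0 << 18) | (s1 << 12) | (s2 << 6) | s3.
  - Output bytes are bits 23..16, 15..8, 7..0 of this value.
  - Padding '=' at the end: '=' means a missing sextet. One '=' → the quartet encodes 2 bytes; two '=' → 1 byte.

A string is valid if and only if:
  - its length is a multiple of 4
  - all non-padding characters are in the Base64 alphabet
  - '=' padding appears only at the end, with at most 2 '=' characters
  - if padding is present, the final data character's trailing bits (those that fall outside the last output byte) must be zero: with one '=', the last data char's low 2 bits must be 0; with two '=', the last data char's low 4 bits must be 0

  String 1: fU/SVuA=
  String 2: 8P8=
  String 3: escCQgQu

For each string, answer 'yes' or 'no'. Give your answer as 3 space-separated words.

String 1: 'fU/SVuA=' → valid
String 2: '8P8=' → valid
String 3: 'escCQgQu' → valid

Answer: yes yes yes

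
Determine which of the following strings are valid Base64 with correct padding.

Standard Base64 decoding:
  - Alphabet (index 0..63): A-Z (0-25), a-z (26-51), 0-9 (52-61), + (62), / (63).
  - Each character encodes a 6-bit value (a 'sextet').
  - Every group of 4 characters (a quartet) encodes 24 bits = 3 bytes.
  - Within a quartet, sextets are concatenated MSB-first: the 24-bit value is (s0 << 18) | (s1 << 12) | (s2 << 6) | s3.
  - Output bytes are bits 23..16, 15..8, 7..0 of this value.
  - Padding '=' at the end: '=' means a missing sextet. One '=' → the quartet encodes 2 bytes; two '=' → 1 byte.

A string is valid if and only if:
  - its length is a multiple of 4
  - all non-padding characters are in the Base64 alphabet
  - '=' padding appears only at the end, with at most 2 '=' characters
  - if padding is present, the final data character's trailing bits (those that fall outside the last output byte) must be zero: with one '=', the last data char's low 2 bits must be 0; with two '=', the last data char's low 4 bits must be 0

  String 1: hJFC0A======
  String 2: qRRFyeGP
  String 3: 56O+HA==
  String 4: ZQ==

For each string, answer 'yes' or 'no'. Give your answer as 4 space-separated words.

Answer: no yes yes yes

Derivation:
String 1: 'hJFC0A======' → invalid (6 pad chars (max 2))
String 2: 'qRRFyeGP' → valid
String 3: '56O+HA==' → valid
String 4: 'ZQ==' → valid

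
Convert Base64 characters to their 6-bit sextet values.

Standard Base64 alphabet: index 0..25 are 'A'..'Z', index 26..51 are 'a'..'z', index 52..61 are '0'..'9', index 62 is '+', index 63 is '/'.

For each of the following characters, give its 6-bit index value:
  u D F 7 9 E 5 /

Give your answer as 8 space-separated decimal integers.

Answer: 46 3 5 59 61 4 57 63

Derivation:
'u': a..z range, 26 + ord('u') − ord('a') = 46
'D': A..Z range, ord('D') − ord('A') = 3
'F': A..Z range, ord('F') − ord('A') = 5
'7': 0..9 range, 52 + ord('7') − ord('0') = 59
'9': 0..9 range, 52 + ord('9') − ord('0') = 61
'E': A..Z range, ord('E') − ord('A') = 4
'5': 0..9 range, 52 + ord('5') − ord('0') = 57
'/': index 63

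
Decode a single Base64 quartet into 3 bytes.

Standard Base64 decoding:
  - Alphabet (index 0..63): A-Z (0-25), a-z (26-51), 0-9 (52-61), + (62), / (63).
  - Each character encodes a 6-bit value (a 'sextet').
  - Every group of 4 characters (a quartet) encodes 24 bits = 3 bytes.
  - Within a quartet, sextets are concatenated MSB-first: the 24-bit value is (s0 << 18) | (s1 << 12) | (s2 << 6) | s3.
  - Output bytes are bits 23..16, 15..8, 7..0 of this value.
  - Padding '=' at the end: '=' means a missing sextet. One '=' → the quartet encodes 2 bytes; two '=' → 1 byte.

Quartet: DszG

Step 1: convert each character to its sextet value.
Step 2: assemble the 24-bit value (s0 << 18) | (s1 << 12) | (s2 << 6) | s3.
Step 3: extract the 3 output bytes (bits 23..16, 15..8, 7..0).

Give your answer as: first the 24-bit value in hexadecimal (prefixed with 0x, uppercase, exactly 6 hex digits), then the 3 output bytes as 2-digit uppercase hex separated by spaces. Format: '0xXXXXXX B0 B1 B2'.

Answer: 0x0ECCC6 0E CC C6

Derivation:
Sextets: D=3, s=44, z=51, G=6
24-bit: (3<<18) | (44<<12) | (51<<6) | 6
      = 0x0C0000 | 0x02C000 | 0x000CC0 | 0x000006
      = 0x0ECCC6
Bytes: (v>>16)&0xFF=0E, (v>>8)&0xFF=CC, v&0xFF=C6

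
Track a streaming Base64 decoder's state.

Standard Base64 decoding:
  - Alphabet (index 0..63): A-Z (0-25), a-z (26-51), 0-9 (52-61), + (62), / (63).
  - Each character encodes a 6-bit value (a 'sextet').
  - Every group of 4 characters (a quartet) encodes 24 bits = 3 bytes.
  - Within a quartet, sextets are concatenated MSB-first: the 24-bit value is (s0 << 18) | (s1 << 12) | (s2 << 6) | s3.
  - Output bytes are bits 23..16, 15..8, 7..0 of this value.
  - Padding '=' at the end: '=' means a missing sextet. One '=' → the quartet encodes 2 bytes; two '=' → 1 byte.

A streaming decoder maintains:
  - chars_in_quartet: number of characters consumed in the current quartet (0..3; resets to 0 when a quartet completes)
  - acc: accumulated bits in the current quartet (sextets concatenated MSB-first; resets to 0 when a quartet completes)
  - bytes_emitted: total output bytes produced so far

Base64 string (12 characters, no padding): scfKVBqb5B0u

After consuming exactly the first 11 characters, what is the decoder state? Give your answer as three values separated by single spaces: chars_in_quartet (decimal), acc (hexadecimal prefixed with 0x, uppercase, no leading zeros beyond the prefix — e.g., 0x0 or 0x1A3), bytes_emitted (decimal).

Answer: 3 0x39074 6

Derivation:
After char 0 ('s'=44): chars_in_quartet=1 acc=0x2C bytes_emitted=0
After char 1 ('c'=28): chars_in_quartet=2 acc=0xB1C bytes_emitted=0
After char 2 ('f'=31): chars_in_quartet=3 acc=0x2C71F bytes_emitted=0
After char 3 ('K'=10): chars_in_quartet=4 acc=0xB1C7CA -> emit B1 C7 CA, reset; bytes_emitted=3
After char 4 ('V'=21): chars_in_quartet=1 acc=0x15 bytes_emitted=3
After char 5 ('B'=1): chars_in_quartet=2 acc=0x541 bytes_emitted=3
After char 6 ('q'=42): chars_in_quartet=3 acc=0x1506A bytes_emitted=3
After char 7 ('b'=27): chars_in_quartet=4 acc=0x541A9B -> emit 54 1A 9B, reset; bytes_emitted=6
After char 8 ('5'=57): chars_in_quartet=1 acc=0x39 bytes_emitted=6
After char 9 ('B'=1): chars_in_quartet=2 acc=0xE41 bytes_emitted=6
After char 10 ('0'=52): chars_in_quartet=3 acc=0x39074 bytes_emitted=6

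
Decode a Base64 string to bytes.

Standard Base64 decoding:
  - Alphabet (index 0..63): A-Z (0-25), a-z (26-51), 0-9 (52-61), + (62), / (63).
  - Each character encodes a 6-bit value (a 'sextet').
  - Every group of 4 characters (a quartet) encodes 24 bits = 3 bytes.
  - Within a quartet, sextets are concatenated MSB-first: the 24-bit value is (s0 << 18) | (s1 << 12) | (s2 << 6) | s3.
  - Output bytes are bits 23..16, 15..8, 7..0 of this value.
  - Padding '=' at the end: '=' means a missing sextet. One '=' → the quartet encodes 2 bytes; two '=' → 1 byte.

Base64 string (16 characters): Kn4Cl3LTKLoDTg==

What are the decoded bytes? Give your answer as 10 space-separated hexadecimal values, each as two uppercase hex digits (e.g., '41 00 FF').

After char 0 ('K'=10): chars_in_quartet=1 acc=0xA bytes_emitted=0
After char 1 ('n'=39): chars_in_quartet=2 acc=0x2A7 bytes_emitted=0
After char 2 ('4'=56): chars_in_quartet=3 acc=0xA9F8 bytes_emitted=0
After char 3 ('C'=2): chars_in_quartet=4 acc=0x2A7E02 -> emit 2A 7E 02, reset; bytes_emitted=3
After char 4 ('l'=37): chars_in_quartet=1 acc=0x25 bytes_emitted=3
After char 5 ('3'=55): chars_in_quartet=2 acc=0x977 bytes_emitted=3
After char 6 ('L'=11): chars_in_quartet=3 acc=0x25DCB bytes_emitted=3
After char 7 ('T'=19): chars_in_quartet=4 acc=0x9772D3 -> emit 97 72 D3, reset; bytes_emitted=6
After char 8 ('K'=10): chars_in_quartet=1 acc=0xA bytes_emitted=6
After char 9 ('L'=11): chars_in_quartet=2 acc=0x28B bytes_emitted=6
After char 10 ('o'=40): chars_in_quartet=3 acc=0xA2E8 bytes_emitted=6
After char 11 ('D'=3): chars_in_quartet=4 acc=0x28BA03 -> emit 28 BA 03, reset; bytes_emitted=9
After char 12 ('T'=19): chars_in_quartet=1 acc=0x13 bytes_emitted=9
After char 13 ('g'=32): chars_in_quartet=2 acc=0x4E0 bytes_emitted=9
Padding '==': partial quartet acc=0x4E0 -> emit 4E; bytes_emitted=10

Answer: 2A 7E 02 97 72 D3 28 BA 03 4E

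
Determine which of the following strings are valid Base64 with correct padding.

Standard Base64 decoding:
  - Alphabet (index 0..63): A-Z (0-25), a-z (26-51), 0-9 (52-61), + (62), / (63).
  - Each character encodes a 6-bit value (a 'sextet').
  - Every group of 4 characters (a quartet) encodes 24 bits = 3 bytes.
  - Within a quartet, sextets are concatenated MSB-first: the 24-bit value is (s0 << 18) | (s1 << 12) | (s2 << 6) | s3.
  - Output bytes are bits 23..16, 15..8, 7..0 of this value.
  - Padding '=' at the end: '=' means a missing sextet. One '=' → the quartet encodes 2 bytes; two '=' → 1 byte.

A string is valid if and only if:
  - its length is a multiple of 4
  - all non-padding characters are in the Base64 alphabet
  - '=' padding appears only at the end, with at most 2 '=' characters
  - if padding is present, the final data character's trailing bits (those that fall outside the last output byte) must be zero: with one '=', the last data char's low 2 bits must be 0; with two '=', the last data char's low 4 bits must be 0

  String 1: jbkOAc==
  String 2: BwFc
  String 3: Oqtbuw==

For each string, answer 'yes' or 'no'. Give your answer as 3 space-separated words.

String 1: 'jbkOAc==' → invalid (bad trailing bits)
String 2: 'BwFc' → valid
String 3: 'Oqtbuw==' → valid

Answer: no yes yes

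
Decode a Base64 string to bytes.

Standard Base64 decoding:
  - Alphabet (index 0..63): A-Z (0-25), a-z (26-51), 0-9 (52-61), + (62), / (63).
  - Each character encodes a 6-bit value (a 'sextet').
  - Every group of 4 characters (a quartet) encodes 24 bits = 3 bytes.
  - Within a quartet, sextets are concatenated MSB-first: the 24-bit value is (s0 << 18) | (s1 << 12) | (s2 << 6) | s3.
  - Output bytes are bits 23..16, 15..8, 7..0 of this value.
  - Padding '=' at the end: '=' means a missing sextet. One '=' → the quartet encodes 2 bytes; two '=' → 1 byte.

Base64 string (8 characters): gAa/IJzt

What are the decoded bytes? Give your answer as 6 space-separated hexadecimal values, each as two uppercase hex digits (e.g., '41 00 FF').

Answer: 80 06 BF 20 9C ED

Derivation:
After char 0 ('g'=32): chars_in_quartet=1 acc=0x20 bytes_emitted=0
After char 1 ('A'=0): chars_in_quartet=2 acc=0x800 bytes_emitted=0
After char 2 ('a'=26): chars_in_quartet=3 acc=0x2001A bytes_emitted=0
After char 3 ('/'=63): chars_in_quartet=4 acc=0x8006BF -> emit 80 06 BF, reset; bytes_emitted=3
After char 4 ('I'=8): chars_in_quartet=1 acc=0x8 bytes_emitted=3
After char 5 ('J'=9): chars_in_quartet=2 acc=0x209 bytes_emitted=3
After char 6 ('z'=51): chars_in_quartet=3 acc=0x8273 bytes_emitted=3
After char 7 ('t'=45): chars_in_quartet=4 acc=0x209CED -> emit 20 9C ED, reset; bytes_emitted=6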